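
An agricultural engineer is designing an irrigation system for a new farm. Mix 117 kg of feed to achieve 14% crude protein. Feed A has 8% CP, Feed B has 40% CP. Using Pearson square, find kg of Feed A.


parts_A = CP_b - target = 40 - 14 = 26
parts_B = target - CP_a = 14 - 8 = 6
total_parts = 26 + 6 = 32
Feed A = 117 * 26 / 32 = 95.06 kg
Feed B = 117 * 6 / 32 = 21.94 kg

95.06 kg


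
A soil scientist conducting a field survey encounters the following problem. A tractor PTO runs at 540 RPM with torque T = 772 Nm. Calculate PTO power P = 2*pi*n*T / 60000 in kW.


P = 2*pi*n*T / 60000
  = 2*pi * 540 * 772 / 60000
  = 2619334.29 / 60000
  = 43.66 kW


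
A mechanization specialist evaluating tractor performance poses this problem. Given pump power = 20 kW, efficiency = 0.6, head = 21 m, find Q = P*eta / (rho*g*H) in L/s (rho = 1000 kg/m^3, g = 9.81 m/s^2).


Q = (P * 1000 * eta) / (rho * g * H)
  = (20 * 1000 * 0.6) / (1000 * 9.81 * 21)
  = 12000 / 206010
  = 0.05825 m^3/s = 58.25 L/s


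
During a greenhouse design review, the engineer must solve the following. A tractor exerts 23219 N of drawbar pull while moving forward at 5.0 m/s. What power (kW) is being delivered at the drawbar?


P = F * v / 1000
  = 23219 * 5.0 / 1000
  = 116095 / 1000
  = 116.10 kW


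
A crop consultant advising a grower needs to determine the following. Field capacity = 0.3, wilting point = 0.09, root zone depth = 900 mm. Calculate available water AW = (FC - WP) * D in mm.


AW = (FC - WP) * D
   = (0.3 - 0.09) * 900
   = 0.21 * 900
   = 189 mm


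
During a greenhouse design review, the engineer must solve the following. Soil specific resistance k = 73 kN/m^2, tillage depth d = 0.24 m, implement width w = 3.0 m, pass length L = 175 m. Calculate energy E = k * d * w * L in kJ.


E = k * d * w * L
  = 73 * 0.24 * 3.0 * 175
  = 9198 kJ


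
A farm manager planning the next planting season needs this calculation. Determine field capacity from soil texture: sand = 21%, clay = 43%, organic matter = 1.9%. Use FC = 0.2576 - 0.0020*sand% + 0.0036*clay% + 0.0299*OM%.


FC = 0.2576 - 0.0020*21 + 0.0036*43 + 0.0299*1.9
   = 0.2576 - 0.0420 + 0.1548 + 0.0568
   = 0.4272


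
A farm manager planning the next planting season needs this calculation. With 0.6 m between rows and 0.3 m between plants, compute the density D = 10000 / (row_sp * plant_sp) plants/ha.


D = 10000 / (row_sp * plant_sp)
  = 10000 / (0.6 * 0.3)
  = 10000 / 0.1800
  = 55555.56 plants/ha


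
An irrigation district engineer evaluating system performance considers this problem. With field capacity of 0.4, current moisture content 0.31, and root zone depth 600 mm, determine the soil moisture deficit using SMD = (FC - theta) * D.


SMD = (FC - theta) * D
    = (0.4 - 0.31) * 600
    = 0.090 * 600
    = 54 mm


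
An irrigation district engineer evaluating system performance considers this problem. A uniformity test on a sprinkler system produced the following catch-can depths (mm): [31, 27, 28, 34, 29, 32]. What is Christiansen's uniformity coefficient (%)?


xbar = 181 / 6 = 30.167
sum|xi - xbar| = 13
CU = 100 * (1 - 13 / (6 * 30.167))
   = 100 * (1 - 0.0718)
   = 92.82%


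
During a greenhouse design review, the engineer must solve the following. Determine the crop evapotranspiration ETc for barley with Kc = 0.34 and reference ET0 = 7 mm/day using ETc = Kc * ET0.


ETc = Kc * ET0
    = 0.34 * 7
    = 2.38 mm/day


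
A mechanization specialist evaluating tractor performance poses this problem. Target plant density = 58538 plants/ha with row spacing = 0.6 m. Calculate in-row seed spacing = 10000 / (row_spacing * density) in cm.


spacing = 10000 / (row_sp * density)
        = 10000 / (0.6 * 58538)
        = 10000 / 35122.80
        = 0.28472 m = 28.47 cm


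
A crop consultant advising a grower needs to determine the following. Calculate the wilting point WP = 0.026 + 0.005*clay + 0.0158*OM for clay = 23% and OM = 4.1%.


WP = 0.026 + 0.005*23 + 0.0158*4.1
   = 0.026 + 0.1150 + 0.0648
   = 0.2058


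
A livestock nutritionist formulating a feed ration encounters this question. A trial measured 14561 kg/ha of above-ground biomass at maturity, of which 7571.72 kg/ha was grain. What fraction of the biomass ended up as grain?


HI = grain_yield / biomass
   = 7571.72 / 14561
   = 0.52


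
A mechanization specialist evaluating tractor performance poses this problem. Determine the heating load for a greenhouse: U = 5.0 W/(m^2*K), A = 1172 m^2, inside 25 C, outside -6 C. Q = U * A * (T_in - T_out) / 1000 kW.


dT = 25 - (-6) = 31 K
Q = U * A * dT
  = 5.0 * 1172 * 31
  = 181660 W = 181.66 kW


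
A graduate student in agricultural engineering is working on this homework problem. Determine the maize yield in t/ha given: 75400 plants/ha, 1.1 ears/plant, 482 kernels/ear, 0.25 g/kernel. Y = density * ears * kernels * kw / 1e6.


Y = density * ears * kernels * kw
  = 75400 * 1.1 * 482 * 0.25 g/ha
  = 9994270 g/ha
  = 9994.27 kg/ha = 9.99 t/ha


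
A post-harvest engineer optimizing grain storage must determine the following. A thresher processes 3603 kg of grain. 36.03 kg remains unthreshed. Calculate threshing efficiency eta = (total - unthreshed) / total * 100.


eta = (total - unthreshed) / total * 100
    = (3603 - 36.03) / 3603 * 100
    = 3566.97 / 3603 * 100
    = 99%


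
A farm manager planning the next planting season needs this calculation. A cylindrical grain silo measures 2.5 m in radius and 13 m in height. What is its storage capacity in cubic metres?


V = pi * r^2 * h
  = pi * 2.5^2 * 13
  = pi * 6.25 * 13
  = 255.25 m^3


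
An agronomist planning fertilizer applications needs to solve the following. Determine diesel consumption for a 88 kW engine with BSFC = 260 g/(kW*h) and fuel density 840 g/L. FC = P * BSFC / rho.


FC = P * BSFC / rho_fuel
   = 88 * 260 / 840
   = 22880 / 840
   = 27.24 L/h


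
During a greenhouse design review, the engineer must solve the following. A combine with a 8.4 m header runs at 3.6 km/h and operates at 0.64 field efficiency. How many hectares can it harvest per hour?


C = w * v * eta_f / 10
  = 8.4 * 3.6 * 0.64 / 10
  = 19.35 / 10
  = 1.94 ha/h


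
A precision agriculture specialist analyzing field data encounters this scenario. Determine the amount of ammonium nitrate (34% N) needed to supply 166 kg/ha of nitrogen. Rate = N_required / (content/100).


Rate = N_required / (N_content / 100)
     = 166 / (34 / 100)
     = 166 / 0.34
     = 488.24 kg/ha


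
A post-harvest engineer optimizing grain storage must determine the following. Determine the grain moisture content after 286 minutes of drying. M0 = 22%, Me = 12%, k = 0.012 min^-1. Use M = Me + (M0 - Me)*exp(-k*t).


M = Me + (M0 - Me) * e^(-k*t)
  = 12 + (22 - 12) * e^(-0.012*286)
  = 12 + 10 * e^(-3.432)
  = 12 + 10 * 0.03232
  = 12 + 0.3232
  = 12.32%


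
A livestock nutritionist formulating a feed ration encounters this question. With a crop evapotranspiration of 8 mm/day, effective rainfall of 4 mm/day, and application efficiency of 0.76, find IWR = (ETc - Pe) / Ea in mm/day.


IWR = (ETc - Pe) / Ea
    = (8 - 4) / 0.76
    = 4 / 0.76
    = 5.26 mm/day


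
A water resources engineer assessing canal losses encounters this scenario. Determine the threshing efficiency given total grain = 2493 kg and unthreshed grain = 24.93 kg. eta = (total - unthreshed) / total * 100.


eta = (total - unthreshed) / total * 100
    = (2493 - 24.93) / 2493 * 100
    = 2468.07 / 2493 * 100
    = 99%


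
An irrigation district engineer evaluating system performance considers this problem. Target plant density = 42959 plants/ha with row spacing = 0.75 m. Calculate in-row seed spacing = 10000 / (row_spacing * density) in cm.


spacing = 10000 / (row_sp * density)
        = 10000 / (0.75 * 42959)
        = 10000 / 32219.25
        = 0.31037 m = 31.04 cm


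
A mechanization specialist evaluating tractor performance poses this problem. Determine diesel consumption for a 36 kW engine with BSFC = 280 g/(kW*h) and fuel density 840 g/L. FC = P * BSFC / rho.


FC = P * BSFC / rho_fuel
   = 36 * 280 / 840
   = 10080 / 840
   = 12 L/h


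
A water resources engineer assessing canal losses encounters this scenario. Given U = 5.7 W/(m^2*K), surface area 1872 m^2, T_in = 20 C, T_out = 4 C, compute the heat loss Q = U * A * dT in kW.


dT = 20 - (4) = 16 K
Q = U * A * dT
  = 5.7 * 1872 * 16
  = 170726.40 W = 170.73 kW


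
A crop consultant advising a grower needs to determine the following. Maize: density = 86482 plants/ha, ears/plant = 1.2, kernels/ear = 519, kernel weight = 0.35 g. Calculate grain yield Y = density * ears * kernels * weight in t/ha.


Y = density * ears * kernels * kw
  = 86482 * 1.2 * 519 * 0.35 g/ha
  = 18851346.36 g/ha
  = 18851.35 kg/ha = 18.85 t/ha


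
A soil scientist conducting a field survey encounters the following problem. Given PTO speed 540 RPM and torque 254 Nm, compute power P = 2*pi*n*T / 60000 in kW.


P = 2*pi*n*T / 60000
  = 2*pi * 540 * 254 / 60000
  = 861801.70 / 60000
  = 14.36 kW


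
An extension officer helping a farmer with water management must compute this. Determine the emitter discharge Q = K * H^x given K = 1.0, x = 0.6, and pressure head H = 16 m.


Q = K * H^x
  = 1.0 * 16^0.6
  = 1.0 * 5.2780
  = 5.28 L/h


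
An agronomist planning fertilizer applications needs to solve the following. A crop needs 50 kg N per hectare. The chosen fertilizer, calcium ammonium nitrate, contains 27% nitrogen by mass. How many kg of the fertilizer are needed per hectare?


Rate = N_required / (N_content / 100)
     = 50 / (27 / 100)
     = 50 / 0.27
     = 185.19 kg/ha


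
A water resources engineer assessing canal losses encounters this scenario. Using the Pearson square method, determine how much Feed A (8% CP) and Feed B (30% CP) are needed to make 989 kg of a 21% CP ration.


parts_A = CP_b - target = 30 - 21 = 9
parts_B = target - CP_a = 21 - 8 = 13
total_parts = 9 + 13 = 22
Feed A = 989 * 9 / 22 = 404.59 kg
Feed B = 989 * 13 / 22 = 584.41 kg

404.59 kg


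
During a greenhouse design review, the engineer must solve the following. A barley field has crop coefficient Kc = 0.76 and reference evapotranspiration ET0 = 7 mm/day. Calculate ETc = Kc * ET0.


ETc = Kc * ET0
    = 0.76 * 7
    = 5.32 mm/day


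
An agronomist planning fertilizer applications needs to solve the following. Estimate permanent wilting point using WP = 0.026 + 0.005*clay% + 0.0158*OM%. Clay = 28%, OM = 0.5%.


WP = 0.026 + 0.005*28 + 0.0158*0.5
   = 0.026 + 0.1400 + 0.0079
   = 0.1739


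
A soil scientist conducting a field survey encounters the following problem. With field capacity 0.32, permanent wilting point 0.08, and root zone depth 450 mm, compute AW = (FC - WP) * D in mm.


AW = (FC - WP) * D
   = (0.32 - 0.08) * 450
   = 0.24 * 450
   = 108 mm


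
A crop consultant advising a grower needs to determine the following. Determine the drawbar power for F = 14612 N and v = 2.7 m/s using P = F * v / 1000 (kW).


P = F * v / 1000
  = 14612 * 2.7 / 1000
  = 39452.40 / 1000
  = 39.45 kW


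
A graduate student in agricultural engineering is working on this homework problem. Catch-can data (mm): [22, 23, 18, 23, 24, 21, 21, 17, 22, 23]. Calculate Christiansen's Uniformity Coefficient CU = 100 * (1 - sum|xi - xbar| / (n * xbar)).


xbar = 214 / 10 = 21.400
sum|xi - xbar| = 17.200
CU = 100 * (1 - 17.200 / (10 * 21.400))
   = 100 * (1 - 0.0804)
   = 91.96%


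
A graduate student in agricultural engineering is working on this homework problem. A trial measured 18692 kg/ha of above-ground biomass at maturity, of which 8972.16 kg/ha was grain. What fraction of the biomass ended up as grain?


HI = grain_yield / biomass
   = 8972.16 / 18692
   = 0.48


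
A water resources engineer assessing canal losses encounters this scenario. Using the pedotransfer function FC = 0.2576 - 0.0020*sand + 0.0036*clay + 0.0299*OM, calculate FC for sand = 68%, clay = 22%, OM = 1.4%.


FC = 0.2576 - 0.0020*68 + 0.0036*22 + 0.0299*1.4
   = 0.2576 - 0.1360 + 0.0792 + 0.0419
   = 0.2427


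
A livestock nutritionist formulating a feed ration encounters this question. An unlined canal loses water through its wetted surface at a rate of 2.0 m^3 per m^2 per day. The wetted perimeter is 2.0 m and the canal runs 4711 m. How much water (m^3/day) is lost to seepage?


S = C * P * L
  = 2.0 * 2.0 * 4711
  = 18844 m^3/day


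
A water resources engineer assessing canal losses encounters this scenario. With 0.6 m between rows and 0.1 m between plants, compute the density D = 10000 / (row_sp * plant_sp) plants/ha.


D = 10000 / (row_sp * plant_sp)
  = 10000 / (0.6 * 0.1)
  = 10000 / 0.0600
  = 166666.67 plants/ha


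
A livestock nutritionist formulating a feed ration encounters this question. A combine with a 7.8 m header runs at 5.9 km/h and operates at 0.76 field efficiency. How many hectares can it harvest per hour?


C = w * v * eta_f / 10
  = 7.8 * 5.9 * 0.76 / 10
  = 34.98 / 10
  = 3.50 ha/h


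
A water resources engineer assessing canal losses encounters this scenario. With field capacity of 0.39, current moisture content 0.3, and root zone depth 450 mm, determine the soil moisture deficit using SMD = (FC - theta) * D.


SMD = (FC - theta) * D
    = (0.39 - 0.3) * 450
    = 0.090 * 450
    = 40.50 mm


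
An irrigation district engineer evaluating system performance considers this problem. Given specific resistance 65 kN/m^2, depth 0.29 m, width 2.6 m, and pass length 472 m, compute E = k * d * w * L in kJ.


E = k * d * w * L
  = 65 * 0.29 * 2.6 * 472
  = 23132.72 kJ


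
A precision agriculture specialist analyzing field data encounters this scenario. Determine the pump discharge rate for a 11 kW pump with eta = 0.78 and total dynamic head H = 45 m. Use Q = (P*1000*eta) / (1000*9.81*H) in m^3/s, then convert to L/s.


Q = (P * 1000 * eta) / (rho * g * H)
  = (11 * 1000 * 0.78) / (1000 * 9.81 * 45)
  = 8580 / 441450
  = 0.01944 m^3/s = 19.44 L/s


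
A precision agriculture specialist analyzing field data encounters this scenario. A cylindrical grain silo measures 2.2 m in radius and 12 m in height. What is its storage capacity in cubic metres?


V = pi * r^2 * h
  = pi * 2.2^2 * 12
  = pi * 4.84 * 12
  = 182.46 m^3


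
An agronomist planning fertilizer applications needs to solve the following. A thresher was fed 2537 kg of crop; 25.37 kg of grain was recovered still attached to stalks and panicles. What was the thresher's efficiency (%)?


eta = (total - unthreshed) / total * 100
    = (2537 - 25.37) / 2537 * 100
    = 2511.63 / 2537 * 100
    = 99%


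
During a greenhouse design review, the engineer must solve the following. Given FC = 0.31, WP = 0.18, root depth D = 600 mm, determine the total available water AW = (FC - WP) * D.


AW = (FC - WP) * D
   = (0.31 - 0.18) * 600
   = 0.13 * 600
   = 78 mm


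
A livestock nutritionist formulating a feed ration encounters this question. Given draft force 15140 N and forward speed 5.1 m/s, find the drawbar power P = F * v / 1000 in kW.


P = F * v / 1000
  = 15140 * 5.1 / 1000
  = 77214 / 1000
  = 77.21 kW


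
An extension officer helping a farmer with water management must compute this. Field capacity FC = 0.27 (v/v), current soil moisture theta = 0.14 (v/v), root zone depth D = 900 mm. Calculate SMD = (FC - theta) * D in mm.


SMD = (FC - theta) * D
    = (0.27 - 0.14) * 900
    = 0.130 * 900
    = 117 mm


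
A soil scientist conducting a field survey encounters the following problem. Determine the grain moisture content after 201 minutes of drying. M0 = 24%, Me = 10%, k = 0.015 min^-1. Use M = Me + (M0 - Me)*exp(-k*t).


M = Me + (M0 - Me) * e^(-k*t)
  = 10 + (24 - 10) * e^(-0.015*201)
  = 10 + 14 * e^(-3.015)
  = 10 + 14 * 0.04905
  = 10 + 0.6866
  = 10.69%


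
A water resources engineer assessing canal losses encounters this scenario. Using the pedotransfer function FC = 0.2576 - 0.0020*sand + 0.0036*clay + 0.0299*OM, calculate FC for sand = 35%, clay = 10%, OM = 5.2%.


FC = 0.2576 - 0.0020*35 + 0.0036*10 + 0.0299*5.2
   = 0.2576 - 0.0700 + 0.0360 + 0.1555
   = 0.3791


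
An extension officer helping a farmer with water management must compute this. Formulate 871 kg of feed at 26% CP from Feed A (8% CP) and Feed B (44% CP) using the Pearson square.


parts_A = CP_b - target = 44 - 26 = 18
parts_B = target - CP_a = 26 - 8 = 18
total_parts = 18 + 18 = 36
Feed A = 871 * 18 / 36 = 435.50 kg
Feed B = 871 * 18 / 36 = 435.50 kg


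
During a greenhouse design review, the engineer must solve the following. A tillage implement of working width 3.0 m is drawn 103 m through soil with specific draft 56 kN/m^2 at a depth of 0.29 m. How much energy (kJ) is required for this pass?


E = k * d * w * L
  = 56 * 0.29 * 3.0 * 103
  = 5018.16 kJ


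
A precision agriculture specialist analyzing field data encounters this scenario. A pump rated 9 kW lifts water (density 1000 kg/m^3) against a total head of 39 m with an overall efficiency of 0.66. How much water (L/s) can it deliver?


Q = (P * 1000 * eta) / (rho * g * H)
  = (9 * 1000 * 0.66) / (1000 * 9.81 * 39)
  = 5940 / 382590
  = 0.01553 m^3/s = 15.53 L/s


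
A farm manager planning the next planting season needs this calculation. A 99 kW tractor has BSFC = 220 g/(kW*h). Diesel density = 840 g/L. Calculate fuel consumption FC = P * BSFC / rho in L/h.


FC = P * BSFC / rho_fuel
   = 99 * 220 / 840
   = 21780 / 840
   = 25.93 L/h


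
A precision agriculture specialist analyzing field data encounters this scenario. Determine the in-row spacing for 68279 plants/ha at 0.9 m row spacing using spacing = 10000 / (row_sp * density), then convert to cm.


spacing = 10000 / (row_sp * density)
        = 10000 / (0.9 * 68279)
        = 10000 / 61451.10
        = 0.16273 m = 16.27 cm


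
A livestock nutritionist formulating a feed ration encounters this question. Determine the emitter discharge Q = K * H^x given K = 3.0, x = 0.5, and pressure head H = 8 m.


Q = K * H^x
  = 3.0 * 8^0.5
  = 3.0 * 2.8284
  = 8.49 L/h


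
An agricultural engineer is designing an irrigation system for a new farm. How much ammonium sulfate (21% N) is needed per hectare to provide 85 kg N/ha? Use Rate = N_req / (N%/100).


Rate = N_required / (N_content / 100)
     = 85 / (21 / 100)
     = 85 / 0.21
     = 404.76 kg/ha


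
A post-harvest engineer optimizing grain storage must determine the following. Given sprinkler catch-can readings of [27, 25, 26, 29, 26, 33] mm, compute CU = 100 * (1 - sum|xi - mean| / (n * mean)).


xbar = 166 / 6 = 27.667
sum|xi - xbar| = 13.333
CU = 100 * (1 - 13.333 / (6 * 27.667))
   = 100 * (1 - 0.0803)
   = 91.97%


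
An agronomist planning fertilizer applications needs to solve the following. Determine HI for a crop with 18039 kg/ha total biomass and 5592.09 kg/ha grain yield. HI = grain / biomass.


HI = grain_yield / biomass
   = 5592.09 / 18039
   = 0.31


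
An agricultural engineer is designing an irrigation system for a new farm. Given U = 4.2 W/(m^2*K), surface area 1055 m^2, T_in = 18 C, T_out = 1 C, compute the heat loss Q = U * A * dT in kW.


dT = 18 - (1) = 17 K
Q = U * A * dT
  = 4.2 * 1055 * 17
  = 75327 W = 75.33 kW


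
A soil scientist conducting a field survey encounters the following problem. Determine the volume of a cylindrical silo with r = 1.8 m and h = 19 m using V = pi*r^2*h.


V = pi * r^2 * h
  = pi * 1.8^2 * 19
  = pi * 3.24 * 19
  = 193.40 m^3


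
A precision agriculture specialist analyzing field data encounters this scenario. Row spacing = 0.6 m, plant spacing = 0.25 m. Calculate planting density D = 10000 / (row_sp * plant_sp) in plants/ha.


D = 10000 / (row_sp * plant_sp)
  = 10000 / (0.6 * 0.25)
  = 10000 / 0.1500
  = 66666.67 plants/ha


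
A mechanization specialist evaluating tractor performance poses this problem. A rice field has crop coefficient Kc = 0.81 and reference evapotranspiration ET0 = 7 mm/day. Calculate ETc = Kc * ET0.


ETc = Kc * ET0
    = 0.81 * 7
    = 5.67 mm/day


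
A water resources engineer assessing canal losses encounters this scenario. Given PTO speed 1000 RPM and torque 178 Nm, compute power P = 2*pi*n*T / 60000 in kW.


P = 2*pi*n*T / 60000
  = 2*pi * 1000 * 178 / 60000
  = 1118406.98 / 60000
  = 18.64 kW


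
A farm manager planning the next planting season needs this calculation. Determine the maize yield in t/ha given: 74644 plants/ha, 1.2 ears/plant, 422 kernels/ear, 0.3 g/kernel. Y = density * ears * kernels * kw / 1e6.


Y = density * ears * kernels * kw
  = 74644 * 1.2 * 422 * 0.3 g/ha
  = 11339916.48 g/ha
  = 11339.92 kg/ha = 11.34 t/ha


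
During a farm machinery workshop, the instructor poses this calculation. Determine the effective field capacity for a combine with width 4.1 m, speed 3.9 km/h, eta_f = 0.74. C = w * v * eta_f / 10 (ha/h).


C = w * v * eta_f / 10
  = 4.1 * 3.9 * 0.74 / 10
  = 11.83 / 10
  = 1.18 ha/h


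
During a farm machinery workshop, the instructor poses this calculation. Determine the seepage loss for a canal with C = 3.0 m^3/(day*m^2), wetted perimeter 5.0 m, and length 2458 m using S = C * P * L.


S = C * P * L
  = 3.0 * 5.0 * 2458
  = 36870 m^3/day


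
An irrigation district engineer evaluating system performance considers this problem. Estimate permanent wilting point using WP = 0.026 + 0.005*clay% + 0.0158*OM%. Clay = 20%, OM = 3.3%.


WP = 0.026 + 0.005*20 + 0.0158*3.3
   = 0.026 + 0.1000 + 0.0521
   = 0.1781


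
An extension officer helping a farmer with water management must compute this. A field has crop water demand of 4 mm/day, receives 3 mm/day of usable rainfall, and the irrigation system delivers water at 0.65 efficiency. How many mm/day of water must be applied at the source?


IWR = (ETc - Pe) / Ea
    = (4 - 3) / 0.65
    = 1 / 0.65
    = 1.54 mm/day


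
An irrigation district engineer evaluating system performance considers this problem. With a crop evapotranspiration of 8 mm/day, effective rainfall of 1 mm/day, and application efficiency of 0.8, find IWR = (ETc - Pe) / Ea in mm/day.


IWR = (ETc - Pe) / Ea
    = (8 - 1) / 0.8
    = 7 / 0.8
    = 8.75 mm/day


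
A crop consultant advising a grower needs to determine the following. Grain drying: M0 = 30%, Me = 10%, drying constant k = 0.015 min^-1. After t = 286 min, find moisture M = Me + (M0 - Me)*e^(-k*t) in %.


M = Me + (M0 - Me) * e^(-k*t)
  = 10 + (30 - 10) * e^(-0.015*286)
  = 10 + 20 * e^(-4.290)
  = 10 + 20 * 0.01370
  = 10 + 0.2741
  = 10.27%


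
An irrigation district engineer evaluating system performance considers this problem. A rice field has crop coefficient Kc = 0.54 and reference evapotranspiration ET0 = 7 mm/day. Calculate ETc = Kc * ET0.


ETc = Kc * ET0
    = 0.54 * 7
    = 3.78 mm/day


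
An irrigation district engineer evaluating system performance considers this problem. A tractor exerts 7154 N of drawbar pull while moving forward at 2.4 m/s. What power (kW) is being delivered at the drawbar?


P = F * v / 1000
  = 7154 * 2.4 / 1000
  = 17169.60 / 1000
  = 17.17 kW


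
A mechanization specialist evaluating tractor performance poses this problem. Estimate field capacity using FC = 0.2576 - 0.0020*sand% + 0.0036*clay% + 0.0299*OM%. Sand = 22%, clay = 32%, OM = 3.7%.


FC = 0.2576 - 0.0020*22 + 0.0036*32 + 0.0299*3.7
   = 0.2576 - 0.0440 + 0.1152 + 0.1106
   = 0.4394


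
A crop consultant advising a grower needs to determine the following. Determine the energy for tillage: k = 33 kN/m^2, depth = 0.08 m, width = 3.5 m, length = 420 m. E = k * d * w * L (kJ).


E = k * d * w * L
  = 33 * 0.08 * 3.5 * 420
  = 3880.80 kJ


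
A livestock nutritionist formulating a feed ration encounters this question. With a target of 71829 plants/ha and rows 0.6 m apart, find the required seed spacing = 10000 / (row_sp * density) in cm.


spacing = 10000 / (row_sp * density)
        = 10000 / (0.6 * 71829)
        = 10000 / 43097.40
        = 0.23203 m = 23.20 cm


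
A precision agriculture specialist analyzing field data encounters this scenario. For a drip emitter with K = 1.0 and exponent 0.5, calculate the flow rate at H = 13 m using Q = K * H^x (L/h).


Q = K * H^x
  = 1.0 * 13^0.5
  = 1.0 * 3.6056
  = 3.61 L/h


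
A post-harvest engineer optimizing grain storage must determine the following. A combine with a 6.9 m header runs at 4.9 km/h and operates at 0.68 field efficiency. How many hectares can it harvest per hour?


C = w * v * eta_f / 10
  = 6.9 * 4.9 * 0.68 / 10
  = 22.99 / 10
  = 2.30 ha/h


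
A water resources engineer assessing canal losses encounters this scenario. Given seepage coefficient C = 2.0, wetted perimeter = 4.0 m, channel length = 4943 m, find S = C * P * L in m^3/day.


S = C * P * L
  = 2.0 * 4.0 * 4943
  = 39544 m^3/day


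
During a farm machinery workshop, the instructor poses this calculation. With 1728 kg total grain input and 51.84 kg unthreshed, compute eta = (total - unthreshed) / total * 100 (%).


eta = (total - unthreshed) / total * 100
    = (1728 - 51.84) / 1728 * 100
    = 1676.16 / 1728 * 100
    = 97%


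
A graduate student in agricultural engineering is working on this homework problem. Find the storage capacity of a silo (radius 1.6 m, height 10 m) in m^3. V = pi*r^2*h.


V = pi * r^2 * h
  = pi * 1.6^2 * 10
  = pi * 2.56 * 10
  = 80.42 m^3


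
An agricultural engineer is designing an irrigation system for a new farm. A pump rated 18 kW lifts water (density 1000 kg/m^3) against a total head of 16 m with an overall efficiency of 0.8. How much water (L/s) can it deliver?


Q = (P * 1000 * eta) / (rho * g * H)
  = (18 * 1000 * 0.8) / (1000 * 9.81 * 16)
  = 14400 / 156960
  = 0.09174 m^3/s = 91.74 L/s


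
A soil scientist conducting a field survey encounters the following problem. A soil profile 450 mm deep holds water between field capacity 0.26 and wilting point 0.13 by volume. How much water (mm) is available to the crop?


AW = (FC - WP) * D
   = (0.26 - 0.13) * 450
   = 0.13 * 450
   = 58.50 mm


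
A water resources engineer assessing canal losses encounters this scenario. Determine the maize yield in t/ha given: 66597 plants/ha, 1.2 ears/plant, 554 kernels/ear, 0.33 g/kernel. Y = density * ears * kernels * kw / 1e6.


Y = density * ears * kernels * kw
  = 66597 * 1.2 * 554 * 0.33 g/ha
  = 14610316.25 g/ha
  = 14610.32 kg/ha = 14.61 t/ha


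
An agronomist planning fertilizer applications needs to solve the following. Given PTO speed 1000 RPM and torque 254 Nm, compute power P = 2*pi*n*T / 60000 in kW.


P = 2*pi*n*T / 60000
  = 2*pi * 1000 * 254 / 60000
  = 1595929.07 / 60000
  = 26.60 kW


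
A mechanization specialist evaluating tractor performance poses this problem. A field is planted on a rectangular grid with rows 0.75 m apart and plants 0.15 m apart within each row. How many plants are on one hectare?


D = 10000 / (row_sp * plant_sp)
  = 10000 / (0.75 * 0.15)
  = 10000 / 0.1125
  = 88888.89 plants/ha


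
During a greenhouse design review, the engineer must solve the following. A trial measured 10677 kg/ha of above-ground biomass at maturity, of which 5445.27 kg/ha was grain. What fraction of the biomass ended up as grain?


HI = grain_yield / biomass
   = 5445.27 / 10677
   = 0.51


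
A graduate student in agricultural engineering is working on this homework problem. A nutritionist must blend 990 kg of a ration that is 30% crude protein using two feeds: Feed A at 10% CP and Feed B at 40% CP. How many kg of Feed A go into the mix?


parts_A = CP_b - target = 40 - 30 = 10
parts_B = target - CP_a = 30 - 10 = 20
total_parts = 10 + 20 = 30
Feed A = 990 * 10 / 30 = 330 kg
Feed B = 990 * 20 / 30 = 660 kg

330 kg


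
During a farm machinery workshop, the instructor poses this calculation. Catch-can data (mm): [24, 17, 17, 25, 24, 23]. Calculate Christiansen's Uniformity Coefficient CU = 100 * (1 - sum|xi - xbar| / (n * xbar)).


xbar = 130 / 6 = 21.667
sum|xi - xbar| = 18.667
CU = 100 * (1 - 18.667 / (6 * 21.667))
   = 100 * (1 - 0.1436)
   = 85.64%


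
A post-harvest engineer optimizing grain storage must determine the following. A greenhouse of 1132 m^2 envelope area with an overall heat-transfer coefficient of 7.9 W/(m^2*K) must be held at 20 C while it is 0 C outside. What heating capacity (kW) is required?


dT = 20 - (0) = 20 K
Q = U * A * dT
  = 7.9 * 1132 * 20
  = 178856 W = 178.86 kW


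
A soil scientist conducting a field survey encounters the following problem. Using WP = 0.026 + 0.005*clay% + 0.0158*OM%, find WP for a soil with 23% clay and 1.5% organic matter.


WP = 0.026 + 0.005*23 + 0.0158*1.5
   = 0.026 + 0.1150 + 0.0237
   = 0.1647


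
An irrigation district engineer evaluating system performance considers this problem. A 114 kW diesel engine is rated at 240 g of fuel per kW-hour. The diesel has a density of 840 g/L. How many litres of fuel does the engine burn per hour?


FC = P * BSFC / rho_fuel
   = 114 * 240 / 840
   = 27360 / 840
   = 32.57 L/h


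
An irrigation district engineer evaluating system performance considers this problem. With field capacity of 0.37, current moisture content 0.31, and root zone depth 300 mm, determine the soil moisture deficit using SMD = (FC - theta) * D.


SMD = (FC - theta) * D
    = (0.37 - 0.31) * 300
    = 0.060 * 300
    = 18 mm


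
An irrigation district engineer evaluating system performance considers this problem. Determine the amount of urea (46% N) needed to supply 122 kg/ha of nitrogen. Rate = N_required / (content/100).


Rate = N_required / (N_content / 100)
     = 122 / (46 / 100)
     = 122 / 0.46
     = 265.22 kg/ha


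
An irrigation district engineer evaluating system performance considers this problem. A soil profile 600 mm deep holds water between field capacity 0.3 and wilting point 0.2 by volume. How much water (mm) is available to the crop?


AW = (FC - WP) * D
   = (0.3 - 0.2) * 600
   = 0.10 * 600
   = 60 mm


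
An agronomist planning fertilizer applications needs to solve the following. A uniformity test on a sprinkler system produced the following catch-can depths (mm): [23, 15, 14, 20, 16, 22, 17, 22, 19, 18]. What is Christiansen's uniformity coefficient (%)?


xbar = 186 / 10 = 18.600
sum|xi - xbar| = 26
CU = 100 * (1 - 26 / (10 * 18.600))
   = 100 * (1 - 0.1398)
   = 86.02%


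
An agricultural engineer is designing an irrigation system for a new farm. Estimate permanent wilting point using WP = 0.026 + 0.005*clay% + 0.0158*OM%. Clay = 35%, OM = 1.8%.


WP = 0.026 + 0.005*35 + 0.0158*1.8
   = 0.026 + 0.1750 + 0.0284
   = 0.2294


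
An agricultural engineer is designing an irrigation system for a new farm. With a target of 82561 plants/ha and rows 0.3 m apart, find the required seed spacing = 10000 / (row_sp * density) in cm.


spacing = 10000 / (row_sp * density)
        = 10000 / (0.3 * 82561)
        = 10000 / 24768.30
        = 0.40374 m = 40.37 cm


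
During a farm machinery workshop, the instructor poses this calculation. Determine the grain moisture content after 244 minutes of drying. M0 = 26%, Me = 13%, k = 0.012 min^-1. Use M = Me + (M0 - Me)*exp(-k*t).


M = Me + (M0 - Me) * e^(-k*t)
  = 13 + (26 - 13) * e^(-0.012*244)
  = 13 + 13 * e^(-2.928)
  = 13 + 13 * 0.05350
  = 13 + 0.6956
  = 13.70%


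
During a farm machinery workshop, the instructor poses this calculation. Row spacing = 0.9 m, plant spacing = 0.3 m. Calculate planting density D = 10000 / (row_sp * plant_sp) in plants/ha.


D = 10000 / (row_sp * plant_sp)
  = 10000 / (0.9 * 0.3)
  = 10000 / 0.2700
  = 37037.04 plants/ha


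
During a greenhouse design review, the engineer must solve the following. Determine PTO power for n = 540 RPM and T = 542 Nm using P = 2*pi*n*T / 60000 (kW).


P = 2*pi*n*T / 60000
  = 2*pi * 540 * 542 / 60000
  = 1838962.68 / 60000
  = 30.65 kW


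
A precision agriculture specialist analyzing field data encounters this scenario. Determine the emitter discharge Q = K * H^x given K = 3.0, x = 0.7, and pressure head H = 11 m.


Q = K * H^x
  = 3.0 * 11^0.7
  = 3.0 * 5.3577
  = 16.07 L/h


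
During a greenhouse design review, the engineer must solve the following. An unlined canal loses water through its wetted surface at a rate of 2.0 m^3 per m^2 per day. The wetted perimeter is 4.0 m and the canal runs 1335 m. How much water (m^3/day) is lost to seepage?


S = C * P * L
  = 2.0 * 4.0 * 1335
  = 10680 m^3/day


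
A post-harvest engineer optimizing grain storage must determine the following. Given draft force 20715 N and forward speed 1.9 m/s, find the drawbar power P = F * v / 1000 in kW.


P = F * v / 1000
  = 20715 * 1.9 / 1000
  = 39358.50 / 1000
  = 39.36 kW


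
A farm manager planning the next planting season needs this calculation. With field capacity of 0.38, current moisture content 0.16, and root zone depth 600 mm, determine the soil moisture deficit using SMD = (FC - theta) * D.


SMD = (FC - theta) * D
    = (0.38 - 0.16) * 600
    = 0.220 * 600
    = 132 mm


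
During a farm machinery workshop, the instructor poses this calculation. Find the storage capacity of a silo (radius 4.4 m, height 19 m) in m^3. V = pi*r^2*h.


V = pi * r^2 * h
  = pi * 4.4^2 * 19
  = pi * 19.36 * 19
  = 1155.60 m^3


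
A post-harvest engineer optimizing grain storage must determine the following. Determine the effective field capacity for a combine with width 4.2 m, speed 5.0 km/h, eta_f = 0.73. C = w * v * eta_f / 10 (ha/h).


C = w * v * eta_f / 10
  = 4.2 * 5.0 * 0.73 / 10
  = 15.33 / 10
  = 1.53 ha/h


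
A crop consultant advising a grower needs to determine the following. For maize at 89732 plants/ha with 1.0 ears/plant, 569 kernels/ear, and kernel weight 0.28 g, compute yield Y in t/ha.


Y = density * ears * kernels * kw
  = 89732 * 1.0 * 569 * 0.28 g/ha
  = 14296102.24 g/ha
  = 14296.10 kg/ha = 14.30 t/ha


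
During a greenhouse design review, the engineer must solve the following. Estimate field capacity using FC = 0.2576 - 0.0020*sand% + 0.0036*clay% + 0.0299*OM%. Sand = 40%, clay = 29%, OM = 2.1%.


FC = 0.2576 - 0.0020*40 + 0.0036*29 + 0.0299*2.1
   = 0.2576 - 0.0800 + 0.1044 + 0.0628
   = 0.3448


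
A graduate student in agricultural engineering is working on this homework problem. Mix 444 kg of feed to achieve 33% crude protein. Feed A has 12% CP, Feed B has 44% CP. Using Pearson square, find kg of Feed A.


parts_A = CP_b - target = 44 - 33 = 11
parts_B = target - CP_a = 33 - 12 = 21
total_parts = 11 + 21 = 32
Feed A = 444 * 11 / 32 = 152.63 kg
Feed B = 444 * 21 / 32 = 291.38 kg

152.63 kg


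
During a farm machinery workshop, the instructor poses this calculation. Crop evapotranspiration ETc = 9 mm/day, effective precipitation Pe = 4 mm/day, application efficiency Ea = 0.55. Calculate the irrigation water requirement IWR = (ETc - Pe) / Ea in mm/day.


IWR = (ETc - Pe) / Ea
    = (9 - 4) / 0.55
    = 5 / 0.55
    = 9.09 mm/day


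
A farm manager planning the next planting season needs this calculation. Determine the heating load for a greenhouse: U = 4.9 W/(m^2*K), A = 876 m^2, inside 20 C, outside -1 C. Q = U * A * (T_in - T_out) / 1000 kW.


dT = 20 - (-1) = 21 K
Q = U * A * dT
  = 4.9 * 876 * 21
  = 90140.40 W = 90.14 kW


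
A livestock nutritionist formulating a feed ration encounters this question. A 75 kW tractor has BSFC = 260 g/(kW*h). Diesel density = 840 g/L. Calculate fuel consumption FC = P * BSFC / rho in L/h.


FC = P * BSFC / rho_fuel
   = 75 * 260 / 840
   = 19500 / 840
   = 23.21 L/h


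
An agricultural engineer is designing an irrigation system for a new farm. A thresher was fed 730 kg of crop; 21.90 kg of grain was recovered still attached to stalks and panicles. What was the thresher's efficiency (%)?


eta = (total - unthreshed) / total * 100
    = (730 - 21.90) / 730 * 100
    = 708.10 / 730 * 100
    = 97%


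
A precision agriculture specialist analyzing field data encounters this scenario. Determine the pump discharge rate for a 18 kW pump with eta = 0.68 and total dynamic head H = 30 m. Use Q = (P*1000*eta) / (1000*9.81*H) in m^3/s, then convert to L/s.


Q = (P * 1000 * eta) / (rho * g * H)
  = (18 * 1000 * 0.68) / (1000 * 9.81 * 30)
  = 12240 / 294300
  = 0.04159 m^3/s = 41.59 L/s


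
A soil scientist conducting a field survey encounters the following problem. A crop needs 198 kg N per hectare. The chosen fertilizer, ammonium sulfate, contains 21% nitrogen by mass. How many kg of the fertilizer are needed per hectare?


Rate = N_required / (N_content / 100)
     = 198 / (21 / 100)
     = 198 / 0.21
     = 942.86 kg/ha


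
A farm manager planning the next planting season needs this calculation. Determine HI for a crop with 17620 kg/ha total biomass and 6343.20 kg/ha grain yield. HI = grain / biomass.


HI = grain_yield / biomass
   = 6343.20 / 17620
   = 0.36


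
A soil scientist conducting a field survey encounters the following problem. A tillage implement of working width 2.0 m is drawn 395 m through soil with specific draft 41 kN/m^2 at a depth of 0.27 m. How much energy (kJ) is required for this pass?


E = k * d * w * L
  = 41 * 0.27 * 2.0 * 395
  = 8745.30 kJ


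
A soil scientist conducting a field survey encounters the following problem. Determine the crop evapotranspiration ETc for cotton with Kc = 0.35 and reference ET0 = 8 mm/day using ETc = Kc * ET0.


ETc = Kc * ET0
    = 0.35 * 8
    = 2.80 mm/day


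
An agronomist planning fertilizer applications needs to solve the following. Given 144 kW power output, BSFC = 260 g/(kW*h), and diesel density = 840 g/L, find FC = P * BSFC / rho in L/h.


FC = P * BSFC / rho_fuel
   = 144 * 260 / 840
   = 37440 / 840
   = 44.57 L/h


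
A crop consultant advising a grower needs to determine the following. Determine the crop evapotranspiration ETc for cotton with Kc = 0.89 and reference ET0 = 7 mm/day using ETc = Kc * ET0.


ETc = Kc * ET0
    = 0.89 * 7
    = 6.23 mm/day


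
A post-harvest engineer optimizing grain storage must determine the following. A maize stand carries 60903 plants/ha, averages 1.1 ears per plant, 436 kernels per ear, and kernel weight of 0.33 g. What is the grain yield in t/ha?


Y = density * ears * kernels * kw
  = 60903 * 1.1 * 436 * 0.33 g/ha
  = 9638996.00 g/ha
  = 9639.00 kg/ha = 9.64 t/ha


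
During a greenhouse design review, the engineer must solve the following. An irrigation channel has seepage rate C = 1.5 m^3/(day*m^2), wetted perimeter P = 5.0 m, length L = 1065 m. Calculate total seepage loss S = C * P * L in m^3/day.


S = C * P * L
  = 1.5 * 5.0 * 1065
  = 7987.50 m^3/day


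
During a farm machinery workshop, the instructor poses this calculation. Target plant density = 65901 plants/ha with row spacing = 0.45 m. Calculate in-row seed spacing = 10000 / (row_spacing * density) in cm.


spacing = 10000 / (row_sp * density)
        = 10000 / (0.45 * 65901)
        = 10000 / 29655.45
        = 0.33721 m = 33.72 cm


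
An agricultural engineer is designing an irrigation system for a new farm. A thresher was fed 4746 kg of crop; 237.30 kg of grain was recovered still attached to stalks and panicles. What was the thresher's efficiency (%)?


eta = (total - unthreshed) / total * 100
    = (4746 - 237.30) / 4746 * 100
    = 4508.70 / 4746 * 100
    = 95%


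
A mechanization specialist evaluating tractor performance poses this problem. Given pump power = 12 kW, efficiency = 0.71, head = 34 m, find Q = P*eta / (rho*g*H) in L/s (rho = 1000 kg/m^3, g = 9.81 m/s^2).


Q = (P * 1000 * eta) / (rho * g * H)
  = (12 * 1000 * 0.71) / (1000 * 9.81 * 34)
  = 8520 / 333540
  = 0.02554 m^3/s = 25.54 L/s


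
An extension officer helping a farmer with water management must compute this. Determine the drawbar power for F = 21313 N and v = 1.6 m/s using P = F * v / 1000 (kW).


P = F * v / 1000
  = 21313 * 1.6 / 1000
  = 34100.80 / 1000
  = 34.10 kW
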